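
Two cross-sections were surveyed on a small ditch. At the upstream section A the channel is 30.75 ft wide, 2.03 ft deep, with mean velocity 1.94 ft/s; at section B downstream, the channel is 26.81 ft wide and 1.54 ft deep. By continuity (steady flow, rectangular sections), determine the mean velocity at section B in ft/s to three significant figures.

Q = A₁V₁ = (30.75×2.03) × 1.94 = 121.1 ft³/s
A₂ = 26.81 × 1.54 = 41.29 ft²
V₂ = Q/A₂ = 121.1/41.29 = 2.933 ft/s

2.93 ft/s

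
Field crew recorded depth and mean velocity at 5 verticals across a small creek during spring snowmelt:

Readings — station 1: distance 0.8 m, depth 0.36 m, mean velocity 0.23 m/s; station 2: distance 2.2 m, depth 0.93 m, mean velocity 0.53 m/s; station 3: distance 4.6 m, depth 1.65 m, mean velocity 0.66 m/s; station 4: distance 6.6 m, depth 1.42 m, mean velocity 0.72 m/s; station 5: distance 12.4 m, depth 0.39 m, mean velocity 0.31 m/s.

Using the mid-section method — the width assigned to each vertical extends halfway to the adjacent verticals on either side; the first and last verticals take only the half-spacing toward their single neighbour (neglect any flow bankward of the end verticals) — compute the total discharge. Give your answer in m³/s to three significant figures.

7.73 m³/s

w_1 = (2.2 − 0.8)/2 = 0.7 m; q_1 = 0.23 × 0.36 × 0.7 = 0.05796 m³/s
w_2 = (4.6 − 0.8)/2 = 1.9 m; q_2 = 0.53 × 0.93 × 1.9 = 0.9365 m³/s
w_3 = (6.6 − 2.2)/2 = 2.2 m; q_3 = 0.66 × 1.65 × 2.2 = 2.396 m³/s
w_4 = (12.4 − 4.6)/2 = 3.9 m; q_4 = 0.72 × 1.42 × 3.9 = 3.987 m³/s
w_5 = (12.4 − 6.6)/2 = 2.9 m; q_5 = 0.31 × 0.39 × 2.9 = 0.3506 m³/s
Q = Σ qᵢ = 7.728 m³/s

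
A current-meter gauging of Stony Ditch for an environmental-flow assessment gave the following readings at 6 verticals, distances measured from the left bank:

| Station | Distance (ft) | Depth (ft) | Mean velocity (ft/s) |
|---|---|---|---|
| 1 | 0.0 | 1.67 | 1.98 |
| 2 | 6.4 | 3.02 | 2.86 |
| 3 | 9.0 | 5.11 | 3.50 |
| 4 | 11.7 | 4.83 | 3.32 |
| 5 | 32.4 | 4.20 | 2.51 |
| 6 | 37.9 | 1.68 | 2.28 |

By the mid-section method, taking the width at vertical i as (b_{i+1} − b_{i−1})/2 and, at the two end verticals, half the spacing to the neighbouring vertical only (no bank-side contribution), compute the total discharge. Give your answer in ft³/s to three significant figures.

433 ft³/s

w_1 = (6.4 − 0.0)/2 = 3.2 ft; q_1 = 1.98 × 1.67 × 3.2 = 10.58 ft³/s
w_2 = (9.0 − 0.0)/2 = 4.5 ft; q_2 = 2.86 × 3.02 × 4.5 = 38.87 ft³/s
w_3 = (11.7 − 6.4)/2 = 2.65 ft; q_3 = 3.50 × 5.11 × 2.65 = 47.40 ft³/s
w_4 = (32.4 − 9.0)/2 = 11.7 ft; q_4 = 3.32 × 4.83 × 11.7 = 187.6 ft³/s
w_5 = (37.9 − 11.7)/2 = 13.1 ft; q_5 = 2.51 × 4.20 × 13.1 = 138.1 ft³/s
w_6 = (37.9 − 32.4)/2 = 2.75 ft; q_6 = 2.28 × 1.68 × 2.75 = 10.53 ft³/s
Q = Σ qᵢ = 433.1 ft³/s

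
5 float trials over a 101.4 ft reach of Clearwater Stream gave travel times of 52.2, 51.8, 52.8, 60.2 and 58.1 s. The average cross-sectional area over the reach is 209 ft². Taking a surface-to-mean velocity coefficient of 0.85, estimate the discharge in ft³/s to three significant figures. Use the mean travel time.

327 ft³/s

t̄ = (52.2 + 51.8 + 52.8 + 60.2 + 58.1) / 5 = 55.02 s
v_surface = L / t̄ = 101.4 / 55.02 = 1.843 ft/s
v_mean = 0.85 × 1.843 = 1.567 ft/s
Q = A × v_mean = 209 × 1.567 = 327.4 ft³/s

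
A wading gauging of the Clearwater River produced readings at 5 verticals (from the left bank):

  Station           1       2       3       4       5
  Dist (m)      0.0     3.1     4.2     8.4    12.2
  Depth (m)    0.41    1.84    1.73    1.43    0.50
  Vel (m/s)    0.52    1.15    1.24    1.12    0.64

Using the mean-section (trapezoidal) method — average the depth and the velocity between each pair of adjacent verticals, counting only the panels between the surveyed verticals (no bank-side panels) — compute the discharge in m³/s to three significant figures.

Panel 1-2: Δb = 3.1 m, d̄ = (0.41+1.84)/2 = 1.125, v̄ = (0.52+1.15)/2 = 0.835 → q = 3.1×1.125×0.835 = 2.912 m³/s
Panel 2-3: Δb = 1.1 m, d̄ = (1.84+1.73)/2 = 1.785, v̄ = (1.15+1.24)/2 = 1.195 → q = 1.1×1.785×1.195 = 2.346 m³/s
Panel 3-4: Δb = 4.2 m, d̄ = (1.73+1.43)/2 = 1.58, v̄ = (1.24+1.12)/2 = 1.18 → q = 4.2×1.58×1.18 = 7.830 m³/s
Panel 4-5: Δb = 3.8 m, d̄ = (1.43+0.50)/2 = 0.965, v̄ = (1.12+0.64)/2 = 0.88 → q = 3.8×0.965×0.88 = 3.227 m³/s
Q = Σ q = 16.32 m³/s

16.3 m³/s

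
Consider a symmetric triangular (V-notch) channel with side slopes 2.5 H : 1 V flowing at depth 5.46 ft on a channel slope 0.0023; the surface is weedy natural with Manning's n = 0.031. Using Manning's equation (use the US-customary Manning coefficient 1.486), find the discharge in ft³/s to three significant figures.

319 ft³/s

A = z·y² = 2.5×5.46² = 74.53 ft²
P = 2y√(1+z²) = 2×5.46×√(1+2.5²) = 29.40 ft
R = A/P = 74.53/29.40 = 2.535 ft
Q = (1.486/n)·A·R^(2/3)·S^(1/2) = (1.486/0.031) × 74.53 × 2.535^(2/3) × 0.0023^(1/2) = 318.5 ft³/s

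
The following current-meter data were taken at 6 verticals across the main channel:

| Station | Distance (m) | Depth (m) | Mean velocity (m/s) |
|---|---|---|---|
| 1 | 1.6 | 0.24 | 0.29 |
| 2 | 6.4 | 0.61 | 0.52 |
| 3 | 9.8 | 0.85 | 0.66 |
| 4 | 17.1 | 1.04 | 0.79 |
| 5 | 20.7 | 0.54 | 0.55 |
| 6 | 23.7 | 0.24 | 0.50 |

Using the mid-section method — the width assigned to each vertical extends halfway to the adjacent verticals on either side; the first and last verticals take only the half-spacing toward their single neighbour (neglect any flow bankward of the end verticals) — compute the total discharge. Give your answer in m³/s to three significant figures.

10.1 m³/s

w_1 = (6.4 − 1.6)/2 = 2.4 m; q_1 = 0.29 × 0.24 × 2.4 = 0.1670 m³/s
w_2 = (9.8 − 1.6)/2 = 4.1 m; q_2 = 0.52 × 0.61 × 4.1 = 1.301 m³/s
w_3 = (17.1 − 6.4)/2 = 5.35 m; q_3 = 0.66 × 0.85 × 5.35 = 3.001 m³/s
w_4 = (20.7 − 9.8)/2 = 5.45 m; q_4 = 0.79 × 1.04 × 5.45 = 4.478 m³/s
w_5 = (23.7 − 17.1)/2 = 3.3 m; q_5 = 0.55 × 0.54 × 3.3 = 0.9801 m³/s
w_6 = (23.7 − 20.7)/2 = 1.5 m; q_6 = 0.50 × 0.24 × 1.5 = 0.1800 m³/s
Q = Σ qᵢ = 10.11 m³/s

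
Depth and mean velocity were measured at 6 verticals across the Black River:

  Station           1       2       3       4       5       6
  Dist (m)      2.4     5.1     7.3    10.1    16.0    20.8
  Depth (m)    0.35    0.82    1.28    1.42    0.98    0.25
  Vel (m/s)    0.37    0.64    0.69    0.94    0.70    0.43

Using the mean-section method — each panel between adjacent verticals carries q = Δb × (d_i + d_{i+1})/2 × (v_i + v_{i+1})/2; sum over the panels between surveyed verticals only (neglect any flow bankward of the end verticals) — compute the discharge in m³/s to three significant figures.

Panel 1-2: Δb = 2.7 m, d̄ = (0.35+0.82)/2 = 0.585, v̄ = (0.37+0.64)/2 = 0.505 → q = 2.7×0.585×0.505 = 0.7976 m³/s
Panel 2-3: Δb = 2.2 m, d̄ = (0.82+1.28)/2 = 1.05, v̄ = (0.64+0.69)/2 = 0.665 → q = 2.2×1.05×0.665 = 1.536 m³/s
Panel 3-4: Δb = 2.8 m, d̄ = (1.28+1.42)/2 = 1.35, v̄ = (0.69+0.94)/2 = 0.815 → q = 2.8×1.35×0.815 = 3.081 m³/s
Panel 4-5: Δb = 5.9 m, d̄ = (1.42+0.98)/2 = 1.2, v̄ = (0.94+0.70)/2 = 0.82 → q = 5.9×1.2×0.82 = 5.806 m³/s
Panel 5-6: Δb = 4.8 m, d̄ = (0.98+0.25)/2 = 0.615, v̄ = (0.70+0.43)/2 = 0.565 → q = 4.8×0.615×0.565 = 1.668 m³/s
Q = Σ q = 12.89 m³/s

12.9 m³/s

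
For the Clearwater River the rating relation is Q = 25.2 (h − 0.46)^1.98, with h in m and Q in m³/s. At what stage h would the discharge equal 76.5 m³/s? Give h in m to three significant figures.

2.21 m

h − h₀ = (Q/C)^(1/b) = (76.5/25.2)^(1/1.98) = 1.752 m
h = 0.46 + 1.752 = 2.212 m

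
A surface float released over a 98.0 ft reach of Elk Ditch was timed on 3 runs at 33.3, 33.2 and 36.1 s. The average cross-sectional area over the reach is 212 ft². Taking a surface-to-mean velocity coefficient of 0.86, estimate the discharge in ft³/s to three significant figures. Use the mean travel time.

t̄ = (33.3 + 33.2 + 36.1) / 3 = 34.2 s
v_surface = L / t̄ = 98.0 / 34.2 = 2.865 ft/s
v_mean = 0.86 × 2.865 = 2.464 ft/s
Q = A × v_mean = 212 × 2.464 = 522.4 ft³/s

522 ft³/s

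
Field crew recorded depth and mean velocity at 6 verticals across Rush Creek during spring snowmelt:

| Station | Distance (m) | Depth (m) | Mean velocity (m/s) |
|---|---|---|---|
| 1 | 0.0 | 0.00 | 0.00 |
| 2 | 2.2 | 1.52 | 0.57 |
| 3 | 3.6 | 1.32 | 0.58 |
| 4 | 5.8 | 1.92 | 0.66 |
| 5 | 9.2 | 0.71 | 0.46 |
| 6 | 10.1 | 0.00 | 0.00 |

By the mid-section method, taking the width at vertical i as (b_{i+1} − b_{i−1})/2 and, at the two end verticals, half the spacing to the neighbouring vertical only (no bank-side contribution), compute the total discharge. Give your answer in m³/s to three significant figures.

w_2 = (3.6 − 0.0)/2 = 1.8 m; q_2 = 0.57 × 1.52 × 1.8 = 1.560 m³/s
w_3 = (5.8 − 2.2)/2 = 1.8 m; q_3 = 0.58 × 1.32 × 1.8 = 1.378 m³/s
w_4 = (9.2 − 3.6)/2 = 2.8 m; q_4 = 0.66 × 1.92 × 2.8 = 3.548 m³/s
w_5 = (10.1 − 5.8)/2 = 2.15 m; q_5 = 0.46 × 0.71 × 2.15 = 0.7022 m³/s
Stations 1, 6 contribute zero (depth or velocity is 0).
Q = Σ qᵢ = 7.188 m³/s

7.19 m³/s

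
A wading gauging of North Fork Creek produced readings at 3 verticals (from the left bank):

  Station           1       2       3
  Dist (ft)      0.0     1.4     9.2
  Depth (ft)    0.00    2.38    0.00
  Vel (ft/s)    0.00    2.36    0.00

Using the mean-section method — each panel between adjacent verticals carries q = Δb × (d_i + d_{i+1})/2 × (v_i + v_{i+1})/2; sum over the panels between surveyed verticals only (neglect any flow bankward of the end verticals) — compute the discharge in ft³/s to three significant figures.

Panel 1-2: Δb = 1.4 ft, d̄ = (0.00+2.38)/2 = 1.19, v̄ = (0.00+2.36)/2 = 1.18 → q = 1.4×1.19×1.18 = 1.966 ft³/s
Panel 2-3: Δb = 7.8 ft, d̄ = (2.38+0.00)/2 = 1.19, v̄ = (2.36+0.00)/2 = 1.18 → q = 7.8×1.19×1.18 = 10.95 ft³/s
Q = Σ q = 12.92 ft³/s

12.9 ft³/s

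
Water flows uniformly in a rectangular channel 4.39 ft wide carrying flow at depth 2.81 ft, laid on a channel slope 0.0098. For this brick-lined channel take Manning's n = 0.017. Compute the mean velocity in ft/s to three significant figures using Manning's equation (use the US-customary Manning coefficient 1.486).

9.95 ft/s

A = b·y = 4.39 × 2.81 = 12.34 ft²
P = b + 2y = 4.39 + 2×2.81 = 10.01 ft
R = A/P = 12.34/10.01 = 1.232 ft
Q = (1.486/n)·A·R^(2/3)·S^(1/2) = (1.486/0.017) × 12.34 × 1.232^(2/3) × 0.0098^(1/2) = 122.7 ft³/s
V = Q/A = 122.7/12.34 = 9.947 ft/s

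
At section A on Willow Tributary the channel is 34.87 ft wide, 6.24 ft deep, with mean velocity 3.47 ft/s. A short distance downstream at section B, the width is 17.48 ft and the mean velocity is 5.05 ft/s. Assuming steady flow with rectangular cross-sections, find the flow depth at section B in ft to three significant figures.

8.55 ft

Q = A₁V₁ = (34.87×6.24) × 3.47 = 755.0 ft³/s
d₂ = Q/(b₂ V₂) = 755.0/(17.48×5.05) = 8.553 ft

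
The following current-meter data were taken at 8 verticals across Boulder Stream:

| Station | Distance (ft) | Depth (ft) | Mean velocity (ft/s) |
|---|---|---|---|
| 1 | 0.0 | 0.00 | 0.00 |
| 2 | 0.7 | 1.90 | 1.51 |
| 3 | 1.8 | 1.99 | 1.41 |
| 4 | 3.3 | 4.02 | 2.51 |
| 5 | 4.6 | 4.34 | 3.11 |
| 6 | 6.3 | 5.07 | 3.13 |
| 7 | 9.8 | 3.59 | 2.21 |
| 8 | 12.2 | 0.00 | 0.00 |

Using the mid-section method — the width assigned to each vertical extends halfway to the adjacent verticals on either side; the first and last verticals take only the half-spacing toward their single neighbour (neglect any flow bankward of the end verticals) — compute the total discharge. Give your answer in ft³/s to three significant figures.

105 ft³/s

w_2 = (1.8 − 0.0)/2 = 0.9 ft; q_2 = 1.51 × 1.90 × 0.9 = 2.582 ft³/s
w_3 = (3.3 − 0.7)/2 = 1.3 ft; q_3 = 1.41 × 1.99 × 1.3 = 3.648 ft³/s
w_4 = (4.6 − 1.8)/2 = 1.4 ft; q_4 = 2.51 × 4.02 × 1.4 = 14.13 ft³/s
w_5 = (6.3 − 3.3)/2 = 1.5 ft; q_5 = 3.11 × 4.34 × 1.5 = 20.25 ft³/s
w_6 = (9.8 − 4.6)/2 = 2.6 ft; q_6 = 3.13 × 5.07 × 2.6 = 41.26 ft³/s
w_7 = (12.2 − 6.3)/2 = 2.95 ft; q_7 = 2.21 × 3.59 × 2.95 = 23.41 ft³/s
Stations 1, 8 contribute zero (depth or velocity is 0).
Q = Σ qᵢ = 105.3 ft³/s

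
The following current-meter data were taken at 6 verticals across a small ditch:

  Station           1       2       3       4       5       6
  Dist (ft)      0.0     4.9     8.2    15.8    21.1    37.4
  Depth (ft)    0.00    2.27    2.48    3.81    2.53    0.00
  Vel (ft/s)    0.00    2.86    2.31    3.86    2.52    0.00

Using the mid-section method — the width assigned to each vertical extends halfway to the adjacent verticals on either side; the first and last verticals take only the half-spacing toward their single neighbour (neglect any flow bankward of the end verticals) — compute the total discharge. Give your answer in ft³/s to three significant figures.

w_2 = (8.2 − 0.0)/2 = 4.1 ft; q_2 = 2.86 × 2.27 × 4.1 = 26.62 ft³/s
w_3 = (15.8 − 4.9)/2 = 5.45 ft; q_3 = 2.31 × 2.48 × 5.45 = 31.22 ft³/s
w_4 = (21.1 − 8.2)/2 = 6.45 ft; q_4 = 3.86 × 3.81 × 6.45 = 94.86 ft³/s
w_5 = (37.4 − 15.8)/2 = 10.8 ft; q_5 = 2.52 × 2.53 × 10.8 = 68.86 ft³/s
Stations 1, 6 contribute zero (depth or velocity is 0).
Q = Σ qᵢ = 221.6 ft³/s

222 ft³/s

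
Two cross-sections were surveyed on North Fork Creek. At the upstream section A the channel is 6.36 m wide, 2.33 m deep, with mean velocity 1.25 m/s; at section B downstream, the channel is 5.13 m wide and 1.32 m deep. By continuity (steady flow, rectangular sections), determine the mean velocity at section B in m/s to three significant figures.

Q = A₁V₁ = (6.36×2.33) × 1.25 = 18.52 m³/s
A₂ = 5.13 × 1.32 = 6.772 m²
V₂ = Q/A₂ = 18.52/6.772 = 2.735 m/s

2.74 m/s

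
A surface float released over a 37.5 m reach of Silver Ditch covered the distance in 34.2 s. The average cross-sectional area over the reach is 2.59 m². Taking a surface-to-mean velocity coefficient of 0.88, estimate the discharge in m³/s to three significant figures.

2.50 m³/s

v_surface = L / t̄ = 37.5 / 34.2 = 1.096 m/s
v_mean = 0.88 × 1.096 = 0.9649 m/s
Q = A × v_mean = 2.59 × 0.9649 = 2.499 m³/s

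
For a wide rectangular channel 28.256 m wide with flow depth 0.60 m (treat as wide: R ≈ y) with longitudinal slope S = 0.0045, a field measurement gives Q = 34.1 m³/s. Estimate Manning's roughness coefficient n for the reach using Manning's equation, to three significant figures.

0.0237

A = b·y = 28.256 × 0.60 = 16.95 m²
Wide channel: R ≈ y = 0.60 m
n = (1/Q)·A·R^(2/3)·S^(1/2) = (1/34.1) × 16.95 × 0.7114 × 0.06708 = 0.02373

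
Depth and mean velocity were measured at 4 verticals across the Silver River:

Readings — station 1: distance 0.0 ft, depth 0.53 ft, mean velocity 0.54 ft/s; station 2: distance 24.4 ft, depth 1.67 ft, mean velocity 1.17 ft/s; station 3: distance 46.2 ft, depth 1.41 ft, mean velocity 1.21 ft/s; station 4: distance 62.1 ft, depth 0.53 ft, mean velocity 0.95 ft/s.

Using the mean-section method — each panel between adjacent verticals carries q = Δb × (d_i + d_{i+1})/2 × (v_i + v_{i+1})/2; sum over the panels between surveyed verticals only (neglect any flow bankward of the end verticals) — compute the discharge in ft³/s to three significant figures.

Panel 1-2: Δb = 24.4 ft, d̄ = (0.53+1.67)/2 = 1.1, v̄ = (0.54+1.17)/2 = 0.855 → q = 24.4×1.1×0.855 = 22.95 ft³/s
Panel 2-3: Δb = 21.8 ft, d̄ = (1.67+1.41)/2 = 1.54, v̄ = (1.17+1.21)/2 = 1.19 → q = 21.8×1.54×1.19 = 39.95 ft³/s
Panel 3-4: Δb = 15.9 ft, d̄ = (1.41+0.53)/2 = 0.97, v̄ = (1.21+0.95)/2 = 1.08 → q = 15.9×0.97×1.08 = 16.66 ft³/s
Q = Σ q = 79.56 ft³/s

79.6 ft³/s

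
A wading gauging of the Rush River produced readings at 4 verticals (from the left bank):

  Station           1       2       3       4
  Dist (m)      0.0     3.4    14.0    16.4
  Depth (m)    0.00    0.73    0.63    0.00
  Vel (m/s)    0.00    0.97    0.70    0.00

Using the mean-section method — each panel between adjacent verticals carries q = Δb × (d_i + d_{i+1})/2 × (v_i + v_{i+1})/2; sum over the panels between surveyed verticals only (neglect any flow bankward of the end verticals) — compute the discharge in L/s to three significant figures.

Panel 1-2: Δb = 3.4 m, d̄ = (0.00+0.73)/2 = 0.365, v̄ = (0.00+0.97)/2 = 0.485 → q = 3.4×0.365×0.485 = 0.6019 m³/s
Panel 2-3: Δb = 10.6 m, d̄ = (0.73+0.63)/2 = 0.68, v̄ = (0.97+0.70)/2 = 0.835 → q = 10.6×0.68×0.835 = 6.019 m³/s
Panel 3-4: Δb = 2.4 m, d̄ = (0.63+0.00)/2 = 0.315, v̄ = (0.70+0.00)/2 = 0.35 → q = 2.4×0.315×0.35 = 0.2646 m³/s
Q = Σ q = 6.885 m³/s
= 6.885 × 1000 = 6885 L/s

6890 L/s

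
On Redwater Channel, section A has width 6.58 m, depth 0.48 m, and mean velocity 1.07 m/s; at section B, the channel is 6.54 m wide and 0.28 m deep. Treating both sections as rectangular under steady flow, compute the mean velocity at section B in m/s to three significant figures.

1.85 m/s

Q = A₁V₁ = (6.58×0.48) × 1.07 = 3.379 m³/s
A₂ = 6.54 × 0.28 = 1.831 m²
V₂ = Q/A₂ = 3.379/1.831 = 1.846 m/s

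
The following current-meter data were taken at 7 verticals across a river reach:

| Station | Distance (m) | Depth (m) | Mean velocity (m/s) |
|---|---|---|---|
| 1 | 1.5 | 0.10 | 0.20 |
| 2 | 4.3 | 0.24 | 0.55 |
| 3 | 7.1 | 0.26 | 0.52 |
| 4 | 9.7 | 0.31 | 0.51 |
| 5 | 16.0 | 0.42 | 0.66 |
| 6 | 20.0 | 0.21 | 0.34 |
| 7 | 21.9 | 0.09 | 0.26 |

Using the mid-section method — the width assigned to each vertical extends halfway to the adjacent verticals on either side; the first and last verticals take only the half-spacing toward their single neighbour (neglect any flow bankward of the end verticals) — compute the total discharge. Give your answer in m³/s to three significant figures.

3.13 m³/s

w_1 = (4.3 − 1.5)/2 = 1.4 m; q_1 = 0.20 × 0.10 × 1.4 = 0.02800 m³/s
w_2 = (7.1 − 1.5)/2 = 2.8 m; q_2 = 0.55 × 0.24 × 2.8 = 0.3696 m³/s
w_3 = (9.7 − 4.3)/2 = 2.7 m; q_3 = 0.52 × 0.26 × 2.7 = 0.3650 m³/s
w_4 = (16.0 − 7.1)/2 = 4.45 m; q_4 = 0.51 × 0.31 × 4.45 = 0.7035 m³/s
w_5 = (20.0 − 9.7)/2 = 5.15 m; q_5 = 0.66 × 0.42 × 5.15 = 1.428 m³/s
w_6 = (21.9 − 16.0)/2 = 2.95 m; q_6 = 0.34 × 0.21 × 2.95 = 0.2106 m³/s
w_7 = (21.9 − 20.0)/2 = 0.95 m; q_7 = 0.26 × 0.09 × 0.95 = 0.02223 m³/s
Q = Σ qᵢ = 3.127 m³/s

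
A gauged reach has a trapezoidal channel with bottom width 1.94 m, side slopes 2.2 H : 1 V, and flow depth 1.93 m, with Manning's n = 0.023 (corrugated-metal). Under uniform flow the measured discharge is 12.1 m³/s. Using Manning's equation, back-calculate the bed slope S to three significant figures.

A = (b + z·y)·y = (1.94 + 2.2×1.93)×1.93 = 11.94 m²
P = b + 2y√(1+z²) = 1.94 + 2×1.93×√(1+2.2²) = 11.27 m
R = A/P = 11.94/11.27 = 1.060 m
S = (Q·n / (1·A·R^(2/3)))² = (12.1×0.023 / (1×11.94×1.039))² = 0.0005030

0.000503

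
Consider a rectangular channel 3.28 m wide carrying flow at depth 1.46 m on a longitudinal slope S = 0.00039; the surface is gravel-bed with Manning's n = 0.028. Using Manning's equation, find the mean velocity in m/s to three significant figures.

0.594 m/s

A = b·y = 3.28 × 1.46 = 4.789 m²
P = b + 2y = 3.28 + 2×1.46 = 6.200 m
R = A/P = 4.789/6.200 = 0.7724 m
Q = (1/n)·A·R^(2/3)·S^(1/2) = (1/0.028) × 4.789 × 0.7724^(2/3) × 0.00039^(1/2) = 2.843 m³/s
V = Q/A = 2.843/4.789 = 0.5937 m/s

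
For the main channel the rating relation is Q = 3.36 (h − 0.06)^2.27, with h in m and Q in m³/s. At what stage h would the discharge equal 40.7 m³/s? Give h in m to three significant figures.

h − h₀ = (Q/C)^(1/b) = (40.7/3.36)^(1/2.27) = 3.001 m
h = 0.06 + 3.001 = 3.061 m

3.06 m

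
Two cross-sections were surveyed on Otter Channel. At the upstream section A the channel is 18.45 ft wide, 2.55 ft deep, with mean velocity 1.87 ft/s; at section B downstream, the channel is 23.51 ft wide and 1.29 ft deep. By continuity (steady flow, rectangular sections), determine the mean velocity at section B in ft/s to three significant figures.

Q = A₁V₁ = (18.45×2.55) × 1.87 = 87.98 ft³/s
A₂ = 23.51 × 1.29 = 30.33 ft²
V₂ = Q/A₂ = 87.98/30.33 = 2.901 ft/s

2.90 ft/s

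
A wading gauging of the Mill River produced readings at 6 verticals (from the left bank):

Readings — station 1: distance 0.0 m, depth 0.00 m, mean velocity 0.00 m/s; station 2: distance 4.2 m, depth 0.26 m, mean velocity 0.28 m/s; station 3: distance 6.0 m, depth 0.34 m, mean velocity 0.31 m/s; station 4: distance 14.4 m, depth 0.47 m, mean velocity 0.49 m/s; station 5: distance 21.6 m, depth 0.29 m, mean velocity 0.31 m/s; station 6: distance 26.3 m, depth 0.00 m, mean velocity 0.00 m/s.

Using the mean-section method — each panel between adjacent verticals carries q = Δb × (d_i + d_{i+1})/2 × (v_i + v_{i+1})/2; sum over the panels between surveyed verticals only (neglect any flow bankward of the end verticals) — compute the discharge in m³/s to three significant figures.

2.80 m³/s

Panel 1-2: Δb = 4.2 m, d̄ = (0.00+0.26)/2 = 0.13, v̄ = (0.00+0.28)/2 = 0.14 → q = 4.2×0.13×0.14 = 0.07644 m³/s
Panel 2-3: Δb = 1.8 m, d̄ = (0.26+0.34)/2 = 0.3, v̄ = (0.28+0.31)/2 = 0.295 → q = 1.8×0.3×0.295 = 0.1593 m³/s
Panel 3-4: Δb = 8.4 m, d̄ = (0.34+0.47)/2 = 0.405, v̄ = (0.31+0.49)/2 = 0.4 → q = 8.4×0.405×0.4 = 1.361 m³/s
Panel 4-5: Δb = 7.2 m, d̄ = (0.47+0.29)/2 = 0.38, v̄ = (0.49+0.31)/2 = 0.4 → q = 7.2×0.38×0.4 = 1.094 m³/s
Panel 5-6: Δb = 4.7 m, d̄ = (0.29+0.00)/2 = 0.145, v̄ = (0.31+0.00)/2 = 0.155 → q = 4.7×0.145×0.155 = 0.1056 m³/s
Q = Σ q = 2.797 m³/s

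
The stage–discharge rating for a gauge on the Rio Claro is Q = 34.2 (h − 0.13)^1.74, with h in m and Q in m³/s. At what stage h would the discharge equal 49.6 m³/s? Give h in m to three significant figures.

1.37 m

h − h₀ = (Q/C)^(1/b) = (49.6/34.2)^(1/1.74) = 1.238 m
h = 0.13 + 1.238 = 1.368 m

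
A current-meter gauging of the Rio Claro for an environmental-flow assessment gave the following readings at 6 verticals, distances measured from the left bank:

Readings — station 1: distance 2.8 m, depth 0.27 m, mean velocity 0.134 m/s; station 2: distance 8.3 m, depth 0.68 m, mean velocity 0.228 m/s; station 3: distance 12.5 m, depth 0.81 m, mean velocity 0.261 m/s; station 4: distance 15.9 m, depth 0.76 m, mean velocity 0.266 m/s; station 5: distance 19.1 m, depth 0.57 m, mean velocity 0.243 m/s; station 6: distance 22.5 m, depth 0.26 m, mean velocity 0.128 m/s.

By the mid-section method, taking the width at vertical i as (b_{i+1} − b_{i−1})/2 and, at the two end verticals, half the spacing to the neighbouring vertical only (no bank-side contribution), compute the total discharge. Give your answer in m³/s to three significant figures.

w_1 = (8.3 − 2.8)/2 = 2.75 m; q_1 = 0.134 × 0.27 × 2.75 = 0.09950 m³/s
w_2 = (12.5 − 2.8)/2 = 4.85 m; q_2 = 0.228 × 0.68 × 4.85 = 0.7519 m³/s
w_3 = (15.9 − 8.3)/2 = 3.8 m; q_3 = 0.261 × 0.81 × 3.8 = 0.8034 m³/s
w_4 = (19.1 − 12.5)/2 = 3.3 m; q_4 = 0.266 × 0.76 × 3.3 = 0.6671 m³/s
w_5 = (22.5 − 15.9)/2 = 3.3 m; q_5 = 0.243 × 0.57 × 3.3 = 0.4571 m³/s
w_6 = (22.5 − 19.1)/2 = 1.7 m; q_6 = 0.128 × 0.26 × 1.7 = 0.05658 m³/s
Q = Σ qᵢ = 2.836 m³/s

2.84 m³/s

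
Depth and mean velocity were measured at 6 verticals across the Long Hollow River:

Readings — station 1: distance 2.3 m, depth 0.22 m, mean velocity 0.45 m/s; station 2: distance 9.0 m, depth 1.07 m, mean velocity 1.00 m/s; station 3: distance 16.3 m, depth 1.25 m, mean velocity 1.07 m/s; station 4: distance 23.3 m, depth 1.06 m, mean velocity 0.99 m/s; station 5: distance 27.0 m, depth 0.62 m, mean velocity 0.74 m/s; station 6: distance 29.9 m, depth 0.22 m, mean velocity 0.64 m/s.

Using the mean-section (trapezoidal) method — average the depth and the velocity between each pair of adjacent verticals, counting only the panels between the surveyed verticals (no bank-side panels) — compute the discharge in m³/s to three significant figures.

Panel 1-2: Δb = 6.7 m, d̄ = (0.22+1.07)/2 = 0.645, v̄ = (0.45+1.00)/2 = 0.725 → q = 6.7×0.645×0.725 = 3.133 m³/s
Panel 2-3: Δb = 7.3 m, d̄ = (1.07+1.25)/2 = 1.16, v̄ = (1.00+1.07)/2 = 1.035 → q = 7.3×1.16×1.035 = 8.764 m³/s
Panel 3-4: Δb = 7 m, d̄ = (1.25+1.06)/2 = 1.155, v̄ = (1.07+0.99)/2 = 1.03 → q = 7×1.155×1.03 = 8.328 m³/s
Panel 4-5: Δb = 3.7 m, d̄ = (1.06+0.62)/2 = 0.84, v̄ = (0.99+0.74)/2 = 0.865 → q = 3.7×0.84×0.865 = 2.688 m³/s
Panel 5-6: Δb = 2.9 m, d̄ = (0.62+0.22)/2 = 0.42, v̄ = (0.74+0.64)/2 = 0.69 → q = 2.9×0.42×0.69 = 0.8404 m³/s
Q = Σ q = 23.75 m³/s

23.8 m³/s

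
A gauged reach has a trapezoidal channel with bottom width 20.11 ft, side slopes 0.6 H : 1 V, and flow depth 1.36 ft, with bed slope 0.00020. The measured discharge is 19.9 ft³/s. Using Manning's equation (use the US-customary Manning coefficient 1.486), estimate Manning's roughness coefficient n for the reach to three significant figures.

0.0344

A = (b + z·y)·y = (20.11 + 0.6×1.36)×1.36 = 28.46 ft²
P = b + 2y√(1+z²) = 20.11 + 2×1.36×√(1+0.6²) = 23.28 ft
R = A/P = 28.46/23.28 = 1.222 ft
n = (1.486/Q)·A·R^(2/3)·S^(1/2) = (1.486/19.9) × 28.46 × 1.143 × 0.01414 = 0.03436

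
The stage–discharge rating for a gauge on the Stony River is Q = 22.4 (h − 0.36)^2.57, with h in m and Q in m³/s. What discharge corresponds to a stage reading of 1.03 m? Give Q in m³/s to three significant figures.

Q = 22.4 × (1.03 − 0.36)^2.57 = 22.4 × 0.67^2.57 = 8.003 m³/s

8.00 m³/s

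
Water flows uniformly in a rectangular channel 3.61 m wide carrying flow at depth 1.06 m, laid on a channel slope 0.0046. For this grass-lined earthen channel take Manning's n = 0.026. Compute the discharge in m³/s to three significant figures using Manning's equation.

A = b·y = 3.61 × 1.06 = 3.827 m²
P = b + 2y = 3.61 + 2×1.06 = 5.730 m
R = A/P = 3.827/5.730 = 0.6678 m
Q = (1/n)·A·R^(2/3)·S^(1/2) = (1/0.026) × 3.827 × 0.6678^(2/3) × 0.0046^(1/2) = 7.626 m³/s

7.63 m³/s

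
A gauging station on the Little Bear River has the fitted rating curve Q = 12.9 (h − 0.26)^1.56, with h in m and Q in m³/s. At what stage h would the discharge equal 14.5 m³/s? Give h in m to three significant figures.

h − h₀ = (Q/C)^(1/b) = (14.5/12.9)^(1/1.56) = 1.078 m
h = 0.26 + 1.078 = 1.338 m

1.34 m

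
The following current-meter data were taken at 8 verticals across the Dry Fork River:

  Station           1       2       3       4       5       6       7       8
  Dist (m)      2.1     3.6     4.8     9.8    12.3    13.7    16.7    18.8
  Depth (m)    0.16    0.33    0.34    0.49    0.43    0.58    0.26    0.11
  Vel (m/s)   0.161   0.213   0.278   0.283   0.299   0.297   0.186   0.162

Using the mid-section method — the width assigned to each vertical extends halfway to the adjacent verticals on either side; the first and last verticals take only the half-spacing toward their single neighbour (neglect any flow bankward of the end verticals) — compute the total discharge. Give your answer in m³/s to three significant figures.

1.70 m³/s

w_1 = (3.6 − 2.1)/2 = 0.75 m; q_1 = 0.161 × 0.16 × 0.75 = 0.01932 m³/s
w_2 = (4.8 − 2.1)/2 = 1.35 m; q_2 = 0.213 × 0.33 × 1.35 = 0.09489 m³/s
w_3 = (9.8 − 3.6)/2 = 3.1 m; q_3 = 0.278 × 0.34 × 3.1 = 0.2930 m³/s
w_4 = (12.3 − 4.8)/2 = 3.75 m; q_4 = 0.283 × 0.49 × 3.75 = 0.5200 m³/s
w_5 = (13.7 − 9.8)/2 = 1.95 m; q_5 = 0.299 × 0.43 × 1.95 = 0.2507 m³/s
w_6 = (16.7 − 12.3)/2 = 2.2 m; q_6 = 0.297 × 0.58 × 2.2 = 0.3790 m³/s
w_7 = (18.8 − 13.7)/2 = 2.55 m; q_7 = 0.186 × 0.26 × 2.55 = 0.1233 m³/s
w_8 = (18.8 − 16.7)/2 = 1.05 m; q_8 = 0.162 × 0.11 × 1.05 = 0.01871 m³/s
Q = Σ qᵢ = 1.699 m³/s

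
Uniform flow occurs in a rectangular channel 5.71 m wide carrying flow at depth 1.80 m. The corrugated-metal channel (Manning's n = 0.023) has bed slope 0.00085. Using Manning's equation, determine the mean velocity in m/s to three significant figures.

1.35 m/s

A = b·y = 5.71 × 1.80 = 10.28 m²
P = b + 2y = 5.71 + 2×1.80 = 9.310 m
R = A/P = 10.28/9.310 = 1.104 m
Q = (1/n)·A·R^(2/3)·S^(1/2) = (1/0.023) × 10.28 × 1.104^(2/3) × 0.00085^(1/2) = 13.92 m³/s
V = Q/A = 13.92/10.28 = 1.354 m/s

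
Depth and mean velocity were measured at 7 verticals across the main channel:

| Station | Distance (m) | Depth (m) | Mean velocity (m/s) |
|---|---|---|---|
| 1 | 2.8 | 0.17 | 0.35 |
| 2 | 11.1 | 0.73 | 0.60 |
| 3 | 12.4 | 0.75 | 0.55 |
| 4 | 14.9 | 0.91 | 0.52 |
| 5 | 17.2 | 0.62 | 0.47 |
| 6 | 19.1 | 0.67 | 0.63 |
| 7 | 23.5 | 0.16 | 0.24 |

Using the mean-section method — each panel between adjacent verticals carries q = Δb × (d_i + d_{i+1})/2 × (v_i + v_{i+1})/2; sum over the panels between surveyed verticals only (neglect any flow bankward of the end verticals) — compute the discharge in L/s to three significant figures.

5780 L/s

Panel 1-2: Δb = 8.3 m, d̄ = (0.17+0.73)/2 = 0.45, v̄ = (0.35+0.60)/2 = 0.475 → q = 8.3×0.45×0.475 = 1.774 m³/s
Panel 2-3: Δb = 1.3 m, d̄ = (0.73+0.75)/2 = 0.74, v̄ = (0.60+0.55)/2 = 0.575 → q = 1.3×0.74×0.575 = 0.5532 m³/s
Panel 3-4: Δb = 2.5 m, d̄ = (0.75+0.91)/2 = 0.83, v̄ = (0.55+0.52)/2 = 0.535 → q = 2.5×0.83×0.535 = 1.110 m³/s
Panel 4-5: Δb = 2.3 m, d̄ = (0.91+0.62)/2 = 0.765, v̄ = (0.52+0.47)/2 = 0.495 → q = 2.3×0.765×0.495 = 0.8710 m³/s
Panel 5-6: Δb = 1.9 m, d̄ = (0.62+0.67)/2 = 0.645, v̄ = (0.47+0.63)/2 = 0.55 → q = 1.9×0.645×0.55 = 0.6740 m³/s
Panel 6-7: Δb = 4.4 m, d̄ = (0.67+0.16)/2 = 0.415, v̄ = (0.63+0.24)/2 = 0.435 → q = 4.4×0.415×0.435 = 0.7943 m³/s
Q = Σ q = 5.777 m³/s
= 5.777 × 1000 = 5777 L/s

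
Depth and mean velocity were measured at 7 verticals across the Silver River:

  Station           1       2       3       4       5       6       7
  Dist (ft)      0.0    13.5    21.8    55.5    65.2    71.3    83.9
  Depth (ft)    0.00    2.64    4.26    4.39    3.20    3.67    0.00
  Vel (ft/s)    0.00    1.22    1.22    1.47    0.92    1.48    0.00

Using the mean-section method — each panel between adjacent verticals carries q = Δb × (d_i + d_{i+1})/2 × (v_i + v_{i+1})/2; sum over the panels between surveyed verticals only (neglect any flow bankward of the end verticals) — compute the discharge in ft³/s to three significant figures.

Panel 1-2: Δb = 13.5 ft, d̄ = (0.00+2.64)/2 = 1.32, v̄ = (0.00+1.22)/2 = 0.61 → q = 13.5×1.32×0.61 = 10.87 ft³/s
Panel 2-3: Δb = 8.3 ft, d̄ = (2.64+4.26)/2 = 3.45, v̄ = (1.22+1.22)/2 = 1.22 → q = 8.3×3.45×1.22 = 34.93 ft³/s
Panel 3-4: Δb = 33.7 ft, d̄ = (4.26+4.39)/2 = 4.325, v̄ = (1.22+1.47)/2 = 1.345 → q = 33.7×4.325×1.345 = 196.0 ft³/s
Panel 4-5: Δb = 9.7 ft, d̄ = (4.39+3.20)/2 = 3.795, v̄ = (1.47+0.92)/2 = 1.195 → q = 9.7×3.795×1.195 = 43.99 ft³/s
Panel 5-6: Δb = 6.1 ft, d̄ = (3.20+3.67)/2 = 3.435, v̄ = (0.92+1.48)/2 = 1.2 → q = 6.1×3.435×1.2 = 25.14 ft³/s
Panel 6-7: Δb = 12.6 ft, d̄ = (3.67+0.00)/2 = 1.835, v̄ = (1.48+0.00)/2 = 0.74 → q = 12.6×1.835×0.74 = 17.11 ft³/s
Q = Σ q = 328.1 ft³/s

328 ft³/s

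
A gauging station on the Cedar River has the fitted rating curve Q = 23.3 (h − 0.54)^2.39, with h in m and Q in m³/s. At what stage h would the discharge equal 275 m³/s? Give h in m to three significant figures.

3.35 m

h − h₀ = (Q/C)^(1/b) = (275/23.3)^(1/2.39) = 2.809 m
h = 0.54 + 2.809 = 3.349 m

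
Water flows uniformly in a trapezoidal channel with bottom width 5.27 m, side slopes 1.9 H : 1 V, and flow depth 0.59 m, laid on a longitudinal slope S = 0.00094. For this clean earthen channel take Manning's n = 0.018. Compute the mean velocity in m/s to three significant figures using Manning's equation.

1.05 m/s

A = (b + z·y)·y = (5.27 + 1.9×0.59)×0.59 = 3.771 m²
P = b + 2y√(1+z²) = 5.27 + 2×0.59×√(1+1.9²) = 7.804 m
R = A/P = 3.771/7.804 = 0.4832 m
Q = (1/n)·A·R^(2/3)·S^(1/2) = (1/0.018) × 3.771 × 0.4832^(2/3) × 0.00094^(1/2) = 3.955 m³/s
V = Q/A = 3.955/3.771 = 1.049 m/s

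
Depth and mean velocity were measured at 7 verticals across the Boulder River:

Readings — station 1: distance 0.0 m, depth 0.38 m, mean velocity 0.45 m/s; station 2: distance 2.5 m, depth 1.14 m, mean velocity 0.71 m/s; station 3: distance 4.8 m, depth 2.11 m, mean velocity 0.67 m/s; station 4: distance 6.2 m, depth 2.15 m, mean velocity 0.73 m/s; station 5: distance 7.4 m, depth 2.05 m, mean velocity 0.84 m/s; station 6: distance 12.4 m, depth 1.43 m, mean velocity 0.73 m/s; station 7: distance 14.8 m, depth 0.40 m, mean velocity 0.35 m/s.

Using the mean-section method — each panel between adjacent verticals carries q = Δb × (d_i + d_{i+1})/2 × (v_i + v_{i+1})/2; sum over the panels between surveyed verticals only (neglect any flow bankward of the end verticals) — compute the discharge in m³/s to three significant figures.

15.8 m³/s

Panel 1-2: Δb = 2.5 m, d̄ = (0.38+1.14)/2 = 0.76, v̄ = (0.45+0.71)/2 = 0.58 → q = 2.5×0.76×0.58 = 1.102 m³/s
Panel 2-3: Δb = 2.3 m, d̄ = (1.14+2.11)/2 = 1.625, v̄ = (0.71+0.67)/2 = 0.69 → q = 2.3×1.625×0.69 = 2.579 m³/s
Panel 3-4: Δb = 1.4 m, d̄ = (2.11+2.15)/2 = 2.13, v̄ = (0.67+0.73)/2 = 0.7 → q = 1.4×2.13×0.7 = 2.087 m³/s
Panel 4-5: Δb = 1.2 m, d̄ = (2.15+2.05)/2 = 2.1, v̄ = (0.73+0.84)/2 = 0.785 → q = 1.2×2.1×0.785 = 1.978 m³/s
Panel 5-6: Δb = 5 m, d̄ = (2.05+1.43)/2 = 1.74, v̄ = (0.84+0.73)/2 = 0.785 → q = 5×1.74×0.785 = 6.830 m³/s
Panel 6-7: Δb = 2.4 m, d̄ = (1.43+0.40)/2 = 0.915, v̄ = (0.73+0.35)/2 = 0.54 → q = 2.4×0.915×0.54 = 1.186 m³/s
Q = Σ q = 15.76 m³/s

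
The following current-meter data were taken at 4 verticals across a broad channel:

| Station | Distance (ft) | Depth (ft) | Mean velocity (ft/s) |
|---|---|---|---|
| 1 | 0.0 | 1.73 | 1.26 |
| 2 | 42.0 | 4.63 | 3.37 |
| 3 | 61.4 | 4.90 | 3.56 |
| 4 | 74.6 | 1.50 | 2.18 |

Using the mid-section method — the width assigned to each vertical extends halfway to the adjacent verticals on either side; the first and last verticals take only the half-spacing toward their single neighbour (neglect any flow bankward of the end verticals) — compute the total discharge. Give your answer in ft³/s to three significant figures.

w_1 = (42.0 − 0.0)/2 = 21 ft; q_1 = 1.26 × 1.73 × 21 = 45.78 ft³/s
w_2 = (61.4 − 0.0)/2 = 30.7 ft; q_2 = 3.37 × 4.63 × 30.7 = 479.0 ft³/s
w_3 = (74.6 − 42.0)/2 = 16.3 ft; q_3 = 3.56 × 4.90 × 16.3 = 284.3 ft³/s
w_4 = (74.6 − 61.4)/2 = 6.6 ft; q_4 = 2.18 × 1.50 × 6.6 = 21.58 ft³/s
Q = Σ qᵢ = 830.7 ft³/s

831 ft³/s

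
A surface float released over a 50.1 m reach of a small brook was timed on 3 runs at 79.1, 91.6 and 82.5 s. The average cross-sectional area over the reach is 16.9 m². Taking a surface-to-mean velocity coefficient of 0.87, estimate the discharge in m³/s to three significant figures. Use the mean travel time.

8.73 m³/s

t̄ = (79.1 + 91.6 + 82.5) / 3 = 84.4 s
v_surface = L / t̄ = 50.1 / 84.4 = 0.5936 m/s
v_mean = 0.87 × 0.5936 = 0.5164 m/s
Q = A × v_mean = 16.9 × 0.5164 = 8.728 m³/s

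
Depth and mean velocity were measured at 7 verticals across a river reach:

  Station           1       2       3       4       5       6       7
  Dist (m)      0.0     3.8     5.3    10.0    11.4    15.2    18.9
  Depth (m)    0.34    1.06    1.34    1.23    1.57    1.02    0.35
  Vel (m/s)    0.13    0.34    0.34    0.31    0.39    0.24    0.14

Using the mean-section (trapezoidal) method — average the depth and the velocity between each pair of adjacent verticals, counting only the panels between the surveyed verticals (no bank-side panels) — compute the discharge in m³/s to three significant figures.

Panel 1-2: Δb = 3.8 m, d̄ = (0.34+1.06)/2 = 0.7, v̄ = (0.13+0.34)/2 = 0.235 → q = 3.8×0.7×0.235 = 0.6251 m³/s
Panel 2-3: Δb = 1.5 m, d̄ = (1.06+1.34)/2 = 1.2, v̄ = (0.34+0.34)/2 = 0.34 → q = 1.5×1.2×0.34 = 0.6120 m³/s
Panel 3-4: Δb = 4.7 m, d̄ = (1.34+1.23)/2 = 1.285, v̄ = (0.34+0.31)/2 = 0.325 → q = 4.7×1.285×0.325 = 1.963 m³/s
Panel 4-5: Δb = 1.4 m, d̄ = (1.23+1.57)/2 = 1.4, v̄ = (0.31+0.39)/2 = 0.35 → q = 1.4×1.4×0.35 = 0.6860 m³/s
Panel 5-6: Δb = 3.8 m, d̄ = (1.57+1.02)/2 = 1.295, v̄ = (0.39+0.24)/2 = 0.315 → q = 3.8×1.295×0.315 = 1.550 m³/s
Panel 6-7: Δb = 3.7 m, d̄ = (1.02+0.35)/2 = 0.685, v̄ = (0.24+0.14)/2 = 0.19 → q = 3.7×0.685×0.19 = 0.4816 m³/s
Q = Σ q = 5.918 m³/s

5.92 m³/s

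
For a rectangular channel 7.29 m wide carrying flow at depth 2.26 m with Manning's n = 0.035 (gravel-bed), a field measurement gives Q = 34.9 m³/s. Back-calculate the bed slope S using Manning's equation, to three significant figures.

A = b·y = 7.29 × 2.26 = 16.48 m²
P = b + 2y = 7.29 + 2×2.26 = 11.81 m
R = A/P = 16.48/11.81 = 1.395 m
S = (Q·n / (1·A·R^(2/3)))² = (34.9×0.035 / (1×16.48×1.249))² = 0.003526

0.00353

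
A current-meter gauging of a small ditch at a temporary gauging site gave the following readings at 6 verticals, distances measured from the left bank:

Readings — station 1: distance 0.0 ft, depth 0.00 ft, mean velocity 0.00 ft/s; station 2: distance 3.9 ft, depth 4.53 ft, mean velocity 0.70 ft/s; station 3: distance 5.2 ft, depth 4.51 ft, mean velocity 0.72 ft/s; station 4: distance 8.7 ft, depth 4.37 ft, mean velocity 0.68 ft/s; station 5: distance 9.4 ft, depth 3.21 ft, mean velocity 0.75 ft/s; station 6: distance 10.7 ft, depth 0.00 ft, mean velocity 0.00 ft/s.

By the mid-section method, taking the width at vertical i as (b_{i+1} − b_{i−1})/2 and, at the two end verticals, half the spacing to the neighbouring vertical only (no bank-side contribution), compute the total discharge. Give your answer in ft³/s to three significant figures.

w_2 = (5.2 − 0.0)/2 = 2.6 ft; q_2 = 0.70 × 4.53 × 2.6 = 8.245 ft³/s
w_3 = (8.7 − 3.9)/2 = 2.4 ft; q_3 = 0.72 × 4.51 × 2.4 = 7.793 ft³/s
w_4 = (9.4 − 5.2)/2 = 2.1 ft; q_4 = 0.68 × 4.37 × 2.1 = 6.240 ft³/s
w_5 = (10.7 − 8.7)/2 = 1 ft; q_5 = 0.75 × 3.21 × 1 = 2.408 ft³/s
Stations 1, 6 contribute zero (depth or velocity is 0).
Q = Σ qᵢ = 24.69 ft³/s

24.7 ft³/s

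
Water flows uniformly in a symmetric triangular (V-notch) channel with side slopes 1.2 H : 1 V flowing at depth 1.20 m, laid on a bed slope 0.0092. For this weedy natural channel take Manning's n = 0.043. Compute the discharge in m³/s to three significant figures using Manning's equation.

A = z·y² = 1.2×1.20² = 1.728 m²
P = 2y√(1+z²) = 2×1.20×√(1+1.2²) = 3.749 m
R = A/P = 1.728/3.749 = 0.4609 m
Q = (1/n)·A·R^(2/3)·S^(1/2) = (1/0.043) × 1.728 × 0.4609^(2/3) × 0.0092^(1/2) = 2.300 m³/s

2.30 m³/s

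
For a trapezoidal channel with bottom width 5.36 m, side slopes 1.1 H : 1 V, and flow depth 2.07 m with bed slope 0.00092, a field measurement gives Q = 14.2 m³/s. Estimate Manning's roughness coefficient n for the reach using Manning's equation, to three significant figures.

0.0417

A = (b + z·y)·y = (5.36 + 1.1×2.07)×2.07 = 15.81 m²
P = b + 2y√(1+z²) = 5.36 + 2×2.07×√(1+1.1²) = 11.51 m
R = A/P = 15.81/11.51 = 1.373 m
n = (1/Q)·A·R^(2/3)·S^(1/2) = (1/14.2) × 15.81 × 1.235 × 0.03033 = 0.04171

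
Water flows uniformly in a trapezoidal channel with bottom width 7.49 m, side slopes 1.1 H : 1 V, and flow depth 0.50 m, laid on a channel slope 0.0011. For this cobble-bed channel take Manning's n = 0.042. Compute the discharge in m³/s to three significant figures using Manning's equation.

A = (b + z·y)·y = (7.49 + 1.1×0.50)×0.50 = 4.020 m²
P = b + 2y√(1+z²) = 7.49 + 2×0.50×√(1+1.1²) = 8.977 m
R = A/P = 4.020/8.977 = 0.4478 m
Q = (1/n)·A·R^(2/3)·S^(1/2) = (1/0.042) × 4.020 × 0.4478^(2/3) × 0.0011^(1/2) = 1.858 m³/s

1.86 m³/s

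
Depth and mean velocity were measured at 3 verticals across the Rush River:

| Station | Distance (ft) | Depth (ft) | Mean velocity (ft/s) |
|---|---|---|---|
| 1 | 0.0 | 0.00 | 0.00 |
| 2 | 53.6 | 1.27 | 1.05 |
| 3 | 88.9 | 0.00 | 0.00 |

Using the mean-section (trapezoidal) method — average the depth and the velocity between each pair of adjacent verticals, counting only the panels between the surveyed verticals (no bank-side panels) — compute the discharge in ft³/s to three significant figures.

Panel 1-2: Δb = 53.6 ft, d̄ = (0.00+1.27)/2 = 0.635, v̄ = (0.00+1.05)/2 = 0.525 → q = 53.6×0.635×0.525 = 17.87 ft³/s
Panel 2-3: Δb = 35.3 ft, d̄ = (1.27+0.00)/2 = 0.635, v̄ = (1.05+0.00)/2 = 0.525 → q = 35.3×0.635×0.525 = 11.77 ft³/s
Q = Σ q = 29.64 ft³/s

29.6 ft³/s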